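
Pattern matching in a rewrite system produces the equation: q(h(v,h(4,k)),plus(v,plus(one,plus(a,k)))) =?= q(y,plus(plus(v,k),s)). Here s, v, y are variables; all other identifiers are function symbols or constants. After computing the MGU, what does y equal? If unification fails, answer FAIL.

FAIL

Decompose q/2: h(v,h(4,k)) =?= y,  plus(v,plus(one,plus(a,k))) =?= plus(plus(v,k),s).
Bind y := h(v,h(4,k)); no other remaining equation mentions y.
Decompose plus/2: v =?= plus(v,k),  plus(one,plus(a,k)) =?= s.
Occurs check fails: v occurs in plus(v,k); the equation v =?= plus(v,k) has no finite solution.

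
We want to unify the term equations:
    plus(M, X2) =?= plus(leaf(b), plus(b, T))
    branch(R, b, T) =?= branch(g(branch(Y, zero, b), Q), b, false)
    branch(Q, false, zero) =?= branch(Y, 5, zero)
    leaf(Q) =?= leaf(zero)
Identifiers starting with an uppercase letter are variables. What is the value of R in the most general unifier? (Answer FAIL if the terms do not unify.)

Decompose plus/2: M =?= leaf(b),  X2 =?= plus(b, T).
Bind M := leaf(b); no other remaining equation mentions M.
Bind X2 := plus(b, T); no other remaining equation mentions X2.
Decompose branch/3: R =?= g(branch(Y, zero, b), Q),  b =?= b,  T =?= false.
Bind R := g(branch(Y, zero, b), Q); no other remaining equation mentions R.
Delete trivial equation b =?= b.
Bind T := false; no other remaining equation mentions T. Substituting into the earlier binding gives X2 := plus(b, false).
Decompose branch/3: Q =?= Y,  false =?= 5,  zero =?= zero.
Bind Q := Y; substituting into the one remaining equation that mentions Q gives: leaf(Y) =?= leaf(zero). Substituting into the earlier binding gives R := g(branch(Y, zero, b), Y).
Clash: constants false and 5 differ; no unifier exists.

FAIL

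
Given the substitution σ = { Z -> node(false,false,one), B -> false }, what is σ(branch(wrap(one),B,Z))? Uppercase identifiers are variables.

branch(wrap(one),false,node(false,false,one))

Replace each occurrence of Z with node(false,false,one).
Replace each occurrence of B with false.
Result: branch(wrap(one),false,node(false,false,one)).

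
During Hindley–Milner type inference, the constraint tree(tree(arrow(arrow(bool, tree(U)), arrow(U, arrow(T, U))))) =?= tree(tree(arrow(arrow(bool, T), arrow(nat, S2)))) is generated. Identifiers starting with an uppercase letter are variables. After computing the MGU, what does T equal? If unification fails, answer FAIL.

Decompose tree/1: tree(arrow(arrow(bool, tree(U)), arrow(U, arrow(T, U)))) =?= tree(arrow(arrow(bool, T), arrow(nat, S2))).
Decompose tree/1: arrow(arrow(bool, tree(U)), arrow(U, arrow(T, U))) =?= arrow(arrow(bool, T), arrow(nat, S2)).
Decompose arrow/2: arrow(bool, tree(U)) =?= arrow(bool, T),  arrow(U, arrow(T, U)) =?= arrow(nat, S2).
Decompose arrow/2: bool =?= bool,  tree(U) =?= T.
Delete trivial equation bool =?= bool.
Bind T := tree(U); substituting into the remaining equation gives: arrow(U, arrow(tree(U), U)) =?= arrow(nat, S2).
Decompose arrow/2: U =?= nat,  arrow(tree(U), U) =?= S2.
Bind U := nat; substituting into the remaining equation gives: arrow(tree(nat), nat) =?= S2. Substituting into the earlier binding gives T := tree(nat).
Bind S2 := arrow(tree(nat), nat).
MGU = { T -> tree(nat), U -> nat, S2 -> arrow(tree(nat), nat) }, so T -> tree(nat).

tree(nat)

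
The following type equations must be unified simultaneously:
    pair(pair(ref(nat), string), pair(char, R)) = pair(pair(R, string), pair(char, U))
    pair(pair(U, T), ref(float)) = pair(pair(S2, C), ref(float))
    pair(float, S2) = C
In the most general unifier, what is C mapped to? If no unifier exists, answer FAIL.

pair(float, ref(nat))

Decompose pair/2: pair(ref(nat), string) = pair(R, string),  pair(char, R) = pair(char, U).
Decompose pair/2: ref(nat) = R,  string = string.
Bind R := ref(nat); substituting into the one remaining equation that mentions R gives: pair(char, ref(nat)) = pair(char, U).
Delete trivial equation string = string.
Decompose pair/2: char = char,  ref(nat) = U.
Delete trivial equation char = char.
Bind U := ref(nat); substituting into the one remaining equation that mentions U gives: pair(pair(ref(nat), T), ref(float)) = pair(pair(S2, C), ref(float)).
Decompose pair/2: pair(ref(nat), T) = pair(S2, C),  ref(float) = ref(float).
Decompose pair/2: ref(nat) = S2,  T = C.
Bind S2 := ref(nat); substituting into the one remaining equation that mentions S2 gives: pair(float, ref(nat)) = C.
Bind T := C; no other remaining equation mentions T.
Delete trivial equation ref(float) = ref(float).
Bind C := pair(float, ref(nat)). Substituting into the earlier binding gives T := pair(float, ref(nat)).
MGU = { R -> ref(nat), U -> ref(nat), S2 -> ref(nat), T -> pair(float, ref(nat)), C -> pair(float, ref(nat)) }, so C -> pair(float, ref(nat)).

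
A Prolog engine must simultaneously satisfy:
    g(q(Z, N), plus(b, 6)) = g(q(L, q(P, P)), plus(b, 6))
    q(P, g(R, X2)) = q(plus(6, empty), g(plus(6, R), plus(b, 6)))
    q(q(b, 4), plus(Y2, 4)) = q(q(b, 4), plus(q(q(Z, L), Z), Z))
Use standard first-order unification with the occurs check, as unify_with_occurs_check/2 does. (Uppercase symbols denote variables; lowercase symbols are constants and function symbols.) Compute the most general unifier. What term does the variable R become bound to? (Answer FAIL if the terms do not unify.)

FAIL

Decompose g/2: q(Z, N) = q(L, q(P, P)),  plus(b, 6) = plus(b, 6).
Decompose q/2: Z = L,  N = q(P, P).
Bind Z := L; substituting into the one remaining equation that mentions Z gives: q(q(b, 4), plus(Y2, 4)) = q(q(b, 4), plus(q(q(L, L), L), L)).
Bind N := q(P, P); no other remaining equation mentions N.
Delete trivial equation plus(b, 6) = plus(b, 6).
Decompose q/2: P = plus(6, empty),  g(R, X2) = g(plus(6, R), plus(b, 6)).
Bind P := plus(6, empty); no other remaining equation mentions P. Substituting into the earlier binding gives N := q(plus(6, empty), plus(6, empty)).
Decompose g/2: R = plus(6, R),  X2 = plus(b, 6).
Occurs check fails: R occurs in plus(6, R); the equation R = plus(6, R) has no finite solution.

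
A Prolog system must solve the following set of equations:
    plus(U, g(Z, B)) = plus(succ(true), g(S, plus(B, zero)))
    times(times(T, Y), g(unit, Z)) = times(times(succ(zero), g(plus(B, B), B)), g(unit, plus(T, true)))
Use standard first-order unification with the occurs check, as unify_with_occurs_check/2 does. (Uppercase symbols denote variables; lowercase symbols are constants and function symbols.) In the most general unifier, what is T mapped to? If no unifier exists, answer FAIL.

FAIL

Decompose plus/2: U = succ(true),  g(Z, B) = g(S, plus(B, zero)).
Bind U := succ(true); no other remaining equation mentions U.
Decompose g/2: Z = S,  B = plus(B, zero).
Bind Z := S; substituting into the one remaining equation that mentions Z gives: times(times(T, Y), g(unit, S)) = times(times(succ(zero), g(plus(B, B), B)), g(unit, plus(T, true))).
Occurs check fails: B occurs in plus(B, zero); the equation B = plus(B, zero) has no finite solution.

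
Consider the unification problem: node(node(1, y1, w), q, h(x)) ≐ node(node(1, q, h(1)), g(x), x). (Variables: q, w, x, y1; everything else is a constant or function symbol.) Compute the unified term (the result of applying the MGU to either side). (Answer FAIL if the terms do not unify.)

FAIL

Decompose node/3: node(1, y1, w) ≐ node(1, q, h(1)),  q ≐ g(x),  h(x) ≐ x.
Decompose node/3: 1 ≐ 1,  y1 ≐ q,  w ≐ h(1).
Delete trivial equation 1 ≐ 1.
Bind y1 := q; no other remaining equation mentions y1.
Bind w := h(1); no other remaining equation mentions w.
Bind q := g(x); no other remaining equation mentions q. Substituting into the earlier binding gives y1 := g(x).
Occurs check fails: x occurs in h(x); the equation x ≐ h(x) has no finite solution.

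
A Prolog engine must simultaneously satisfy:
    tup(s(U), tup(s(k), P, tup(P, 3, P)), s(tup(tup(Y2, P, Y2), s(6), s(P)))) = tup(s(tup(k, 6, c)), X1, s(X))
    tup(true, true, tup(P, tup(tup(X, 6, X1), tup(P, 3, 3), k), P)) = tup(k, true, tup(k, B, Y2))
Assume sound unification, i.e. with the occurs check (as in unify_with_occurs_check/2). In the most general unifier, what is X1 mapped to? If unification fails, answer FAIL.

Decompose tup/3: s(U) = s(tup(k, 6, c)),  tup(s(k), P, tup(P, 3, P)) = X1,  s(tup(tup(Y2, P, Y2), s(6), s(P))) = s(X).
Decompose s/1: U = tup(k, 6, c).
Bind U := tup(k, 6, c); no other remaining equation mentions U.
Bind X1 := tup(s(k), P, tup(P, 3, P)); substituting into the one remaining equation that mentions X1 gives: tup(true, true, tup(P, tup(tup(X, 6, tup(s(k), P, tup(P, 3, P))), tup(P, 3, 3), k), P)) = tup(k, true, tup(k, B, Y2)).
Decompose s/1: tup(tup(Y2, P, Y2), s(6), s(P)) = X.
Bind X := tup(tup(Y2, P, Y2), s(6), s(P)); substituting into the remaining equation gives: tup(true, true, tup(P, tup(tup(tup(tup(Y2, P, Y2), s(6), s(P)), 6, tup(s(k), P, tup(P, 3, P))), tup(P, 3, 3), k), P)) = tup(k, true, tup(k, B, Y2)).
Decompose tup/3: true = k,  true = true,  tup(P, tup(tup(tup(tup(Y2, P, Y2), s(6), s(P)), 6, tup(s(k), P, tup(P, 3, P))), tup(P, 3, 3), k), P) = tup(k, B, Y2).
Clash: constants true and k differ; no unifier exists.

FAIL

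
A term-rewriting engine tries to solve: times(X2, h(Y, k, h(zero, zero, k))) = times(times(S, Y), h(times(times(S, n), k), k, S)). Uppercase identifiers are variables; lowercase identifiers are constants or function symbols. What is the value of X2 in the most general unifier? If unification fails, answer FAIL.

times(h(zero, zero, k), times(times(h(zero, zero, k), n), k))

Decompose times/2: X2 = times(S, Y),  h(Y, k, h(zero, zero, k)) = h(times(times(S, n), k), k, S).
Bind X2 := times(S, Y); no other remaining equation mentions X2.
Decompose h/3: Y = times(times(S, n), k),  k = k,  h(zero, zero, k) = S.
Bind Y := times(times(S, n), k); no other remaining equation mentions Y. Substituting into the earlier binding gives X2 := times(S, times(times(S, n), k)).
Delete trivial equation k = k.
Bind S := h(zero, zero, k). Substituting into the earlier bindings gives X2 := times(h(zero, zero, k), times(times(h(zero, zero, k), n), k)), Y := times(times(h(zero, zero, k), n), k).
MGU = { X2 := times(h(zero, zero, k), times(times(h(zero, zero, k), n), k)), Y := times(times(h(zero, zero, k), n), k), S := h(zero, zero, k) }, so X2 := times(h(zero, zero, k), times(times(h(zero, zero, k), n), k)).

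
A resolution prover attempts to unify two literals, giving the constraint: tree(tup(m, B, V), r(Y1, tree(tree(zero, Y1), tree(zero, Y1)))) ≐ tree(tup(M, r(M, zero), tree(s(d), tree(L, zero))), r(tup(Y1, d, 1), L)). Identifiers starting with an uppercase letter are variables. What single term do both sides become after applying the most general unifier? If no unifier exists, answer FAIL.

Decompose tree/2: tup(m, B, V) ≐ tup(M, r(M, zero), tree(s(d), tree(L, zero))),  r(Y1, tree(tree(zero, Y1), tree(zero, Y1))) ≐ r(tup(Y1, d, 1), L).
Decompose tup/3: m ≐ M,  B ≐ r(M, zero),  V ≐ tree(s(d), tree(L, zero)).
Bind M := m; substituting into the one remaining equation that mentions M gives: B ≐ r(m, zero).
Bind B := r(m, zero); no other remaining equation mentions B.
Bind V := tree(s(d), tree(L, zero)); no other remaining equation mentions V.
Decompose r/2: Y1 ≐ tup(Y1, d, 1),  tree(tree(zero, Y1), tree(zero, Y1)) ≐ L.
Occurs check fails: Y1 occurs in tup(Y1, d, 1); the equation Y1 ≐ tup(Y1, d, 1) has no finite solution.

FAIL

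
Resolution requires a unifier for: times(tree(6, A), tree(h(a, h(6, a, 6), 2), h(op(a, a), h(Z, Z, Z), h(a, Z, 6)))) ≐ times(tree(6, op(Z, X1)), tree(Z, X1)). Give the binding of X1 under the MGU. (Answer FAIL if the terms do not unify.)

Decompose times/2: tree(6, A) ≐ tree(6, op(Z, X1)),  tree(h(a, h(6, a, 6), 2), h(op(a, a), h(Z, Z, Z), h(a, Z, 6))) ≐ tree(Z, X1).
Decompose tree/2: 6 ≐ 6,  A ≐ op(Z, X1).
Delete trivial equation 6 ≐ 6.
Bind A := op(Z, X1); no other remaining equation mentions A.
Decompose tree/2: h(a, h(6, a, 6), 2) ≐ Z,  h(op(a, a), h(Z, Z, Z), h(a, Z, 6)) ≐ X1.
Bind Z := h(a, h(6, a, 6), 2); substituting into the remaining equation gives: h(op(a, a), h(h(a, h(6, a, 6), 2), h(a, h(6, a, 6), 2), h(a, h(6, a, 6), 2)), h(a, h(a, h(6, a, 6), 2), 6)) ≐ X1. Substituting into the earlier binding gives A := op(h(a, h(6, a, 6), 2), X1).
Bind X1 := h(op(a, a), h(h(a, h(6, a, 6), 2), h(a, h(6, a, 6), 2), h(a, h(6, a, 6), 2)), h(a, h(a, h(6, a, 6), 2), 6)). Substituting into the earlier binding gives A := op(h(a, h(6, a, 6), 2), h(op(a, a), h(h(a, h(6, a, 6), 2), h(a, h(6, a, 6), 2), h(a, h(6, a, 6), 2)), h(a, h(a, h(6, a, 6), 2), 6))).
MGU = { A ↦ op(h(a, h(6, a, 6), 2), h(op(a, a), h(h(a, h(6, a, 6), 2), h(a, h(6, a, 6), 2), h(a, h(6, a, 6), 2)), h(a, h(a, h(6, a, 6), 2), 6))), Z ↦ h(a, h(6, a, 6), 2), X1 ↦ h(op(a, a), h(h(a, h(6, a, 6), 2), h(a, h(6, a, 6), 2), h(a, h(6, a, 6), 2)), h(a, h(a, h(6, a, 6), 2), 6)) }, so X1 ↦ h(op(a, a), h(h(a, h(6, a, 6), 2), h(a, h(6, a, 6), 2), h(a, h(6, a, 6), 2)), h(a, h(a, h(6, a, 6), 2), 6)).

h(op(a, a), h(h(a, h(6, a, 6), 2), h(a, h(6, a, 6), 2), h(a, h(6, a, 6), 2)), h(a, h(a, h(6, a, 6), 2), 6))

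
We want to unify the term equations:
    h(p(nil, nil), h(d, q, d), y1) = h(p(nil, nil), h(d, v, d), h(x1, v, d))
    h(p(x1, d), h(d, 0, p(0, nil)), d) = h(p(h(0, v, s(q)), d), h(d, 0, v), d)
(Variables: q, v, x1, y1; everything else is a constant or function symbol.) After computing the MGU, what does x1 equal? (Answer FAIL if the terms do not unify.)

h(0, p(0, nil), s(p(0, nil)))

Decompose h/3: p(nil, nil) = p(nil, nil),  h(d, q, d) = h(d, v, d),  y1 = h(x1, v, d).
Delete trivial equation p(nil, nil) = p(nil, nil).
Decompose h/3: d = d,  q = v,  d = d.
Delete trivial equation d = d.
Bind q := v; substituting into the one remaining equation that mentions q gives: h(p(x1, d), h(d, 0, p(0, nil)), d) = h(p(h(0, v, s(v)), d), h(d, 0, v), d).
Delete trivial equation d = d.
Bind y1 := h(x1, v, d); no other remaining equation mentions y1.
Decompose h/3: p(x1, d) = p(h(0, v, s(v)), d),  h(d, 0, p(0, nil)) = h(d, 0, v),  d = d.
Decompose p/2: x1 = h(0, v, s(v)),  d = d.
Bind x1 := h(0, v, s(v)); no other remaining equation mentions x1. Substituting into the earlier binding gives y1 := h(h(0, v, s(v)), v, d).
Delete trivial equation d = d.
Decompose h/3: d = d,  0 = 0,  p(0, nil) = v.
Delete trivial equation d = d.
Delete trivial equation 0 = 0.
Bind v := p(0, nil); no other remaining equation mentions v. Substituting into the earlier bindings gives q := p(0, nil), y1 := h(h(0, p(0, nil), s(p(0, nil))), p(0, nil), d), x1 := h(0, p(0, nil), s(p(0, nil))).
Delete trivial equation d = d.
MGU = { q -> p(0, nil), y1 -> h(h(0, p(0, nil), s(p(0, nil))), p(0, nil), d), x1 -> h(0, p(0, nil), s(p(0, nil))), v -> p(0, nil) }, so x1 -> h(0, p(0, nil), s(p(0, nil))).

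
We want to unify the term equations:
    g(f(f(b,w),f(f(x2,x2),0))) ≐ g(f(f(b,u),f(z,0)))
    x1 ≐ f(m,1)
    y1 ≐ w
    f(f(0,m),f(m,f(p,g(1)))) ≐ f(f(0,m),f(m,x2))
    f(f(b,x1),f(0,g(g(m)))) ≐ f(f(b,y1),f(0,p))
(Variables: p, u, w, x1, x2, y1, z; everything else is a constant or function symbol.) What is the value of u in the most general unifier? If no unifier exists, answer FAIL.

f(m,1)

Decompose g/1: f(f(b,w),f(f(x2,x2),0)) ≐ f(f(b,u),f(z,0)).
Decompose f/2: f(b,w) ≐ f(b,u),  f(f(x2,x2),0) ≐ f(z,0).
Decompose f/2: b ≐ b,  w ≐ u.
Delete trivial equation b ≐ b.
Bind w := u; substituting into the one remaining equation that mentions w gives: y1 ≐ u.
Decompose f/2: f(x2,x2) ≐ z,  0 ≐ 0.
Bind z := f(x2,x2); no other remaining equation mentions z.
Delete trivial equation 0 ≐ 0.
Bind x1 := f(m,1); substituting into the one remaining equation that mentions x1 gives: f(f(b,f(m,1)),f(0,g(g(m)))) ≐ f(f(b,y1),f(0,p)).
Bind y1 := u; substituting into the one remaining equation that mentions y1 gives: f(f(b,f(m,1)),f(0,g(g(m)))) ≐ f(f(b,u),f(0,p)).
Decompose f/2: f(0,m) ≐ f(0,m),  f(m,f(p,g(1))) ≐ f(m,x2).
Delete trivial equation f(0,m) ≐ f(0,m).
Decompose f/2: m ≐ m,  f(p,g(1)) ≐ x2.
Delete trivial equation m ≐ m.
Bind x2 := f(p,g(1)); no other remaining equation mentions x2. Substituting into the earlier binding gives z := f(f(p,g(1)),f(p,g(1))).
Decompose f/2: f(b,f(m,1)) ≐ f(b,u),  f(0,g(g(m))) ≐ f(0,p).
Decompose f/2: b ≐ b,  f(m,1) ≐ u.
Delete trivial equation b ≐ b.
Bind u := f(m,1); no other remaining equation mentions u. Substituting into the earlier bindings gives w := f(m,1), y1 := f(m,1).
Decompose f/2: 0 ≐ 0,  g(g(m)) ≐ p.
Delete trivial equation 0 ≐ 0.
Bind p := g(g(m)). Substituting into the earlier bindings gives z := f(f(g(g(m)),g(1)),f(g(g(m)),g(1))), x2 := f(g(g(m)),g(1)).
MGU = { w := f(m,1), z := f(f(g(g(m)),g(1)),f(g(g(m)),g(1))), x1 := f(m,1), y1 := f(m,1), x2 := f(g(g(m)),g(1)), u := f(m,1), p := g(g(m)) }, so u := f(m,1).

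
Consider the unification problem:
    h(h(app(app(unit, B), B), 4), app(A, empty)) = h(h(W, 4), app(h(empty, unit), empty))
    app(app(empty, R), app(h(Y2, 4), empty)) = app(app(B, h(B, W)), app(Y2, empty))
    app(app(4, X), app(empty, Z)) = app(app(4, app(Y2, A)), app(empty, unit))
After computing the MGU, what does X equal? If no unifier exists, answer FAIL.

FAIL

Decompose h/2: h(app(app(unit, B), B), 4) = h(W, 4),  app(A, empty) = app(h(empty, unit), empty).
Decompose h/2: app(app(unit, B), B) = W,  4 = 4.
Bind W := app(app(unit, B), B); substituting into the one remaining equation that mentions W gives: app(app(empty, R), app(h(Y2, 4), empty)) = app(app(B, h(B, app(app(unit, B), B))), app(Y2, empty)).
Delete trivial equation 4 = 4.
Decompose app/2: A = h(empty, unit),  empty = empty.
Bind A := h(empty, unit); substituting into the one remaining equation that mentions A gives: app(app(4, X), app(empty, Z)) = app(app(4, app(Y2, h(empty, unit))), app(empty, unit)).
Delete trivial equation empty = empty.
Decompose app/2: app(empty, R) = app(B, h(B, app(app(unit, B), B))),  app(h(Y2, 4), empty) = app(Y2, empty).
Decompose app/2: empty = B,  R = h(B, app(app(unit, B), B)).
Bind B := empty; substituting into the one remaining equation that mentions B gives: R = h(empty, app(app(unit, empty), empty)). Substituting into the earlier binding gives W := app(app(unit, empty), empty).
Bind R := h(empty, app(app(unit, empty), empty)); no other remaining equation mentions R.
Decompose app/2: h(Y2, 4) = Y2,  empty = empty.
Occurs check fails: Y2 occurs in h(Y2, 4); the equation Y2 = h(Y2, 4) has no finite solution.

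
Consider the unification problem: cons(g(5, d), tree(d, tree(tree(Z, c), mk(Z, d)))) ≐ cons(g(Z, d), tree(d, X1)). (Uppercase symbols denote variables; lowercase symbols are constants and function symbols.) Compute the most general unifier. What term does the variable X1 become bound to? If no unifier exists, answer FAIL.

Decompose cons/2: g(5, d) ≐ g(Z, d),  tree(d, tree(tree(Z, c), mk(Z, d))) ≐ tree(d, X1).
Decompose g/2: 5 ≐ Z,  d ≐ d.
Bind Z := 5; substituting into the one remaining equation that mentions Z gives: tree(d, tree(tree(5, c), mk(5, d))) ≐ tree(d, X1).
Delete trivial equation d ≐ d.
Decompose tree/2: d ≐ d,  tree(tree(5, c), mk(5, d)) ≐ X1.
Delete trivial equation d ≐ d.
Bind X1 := tree(tree(5, c), mk(5, d)).
MGU = { Z ↦ 5, X1 ↦ tree(tree(5, c), mk(5, d)) }, so X1 ↦ tree(tree(5, c), mk(5, d)).

tree(tree(5, c), mk(5, d))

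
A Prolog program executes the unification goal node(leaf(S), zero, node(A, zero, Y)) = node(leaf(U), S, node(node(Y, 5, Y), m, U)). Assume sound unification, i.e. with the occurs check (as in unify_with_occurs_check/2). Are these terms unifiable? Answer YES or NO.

Decompose node/3: leaf(S) = leaf(U),  zero = S,  node(A, zero, Y) = node(node(Y, 5, Y), m, U).
Decompose leaf/1: S = U.
Bind S := U; substituting into the one remaining equation that mentions S gives: zero = U.
Bind U := zero; substituting into the remaining equation gives: node(A, zero, Y) = node(node(Y, 5, Y), m, zero). Substituting into the earlier binding gives S := zero.
Decompose node/3: A = node(Y, 5, Y),  zero = m,  Y = zero.
Bind A := node(Y, 5, Y); no other remaining equation mentions A.
Clash: constants zero and m differ; no unifier exists.

NO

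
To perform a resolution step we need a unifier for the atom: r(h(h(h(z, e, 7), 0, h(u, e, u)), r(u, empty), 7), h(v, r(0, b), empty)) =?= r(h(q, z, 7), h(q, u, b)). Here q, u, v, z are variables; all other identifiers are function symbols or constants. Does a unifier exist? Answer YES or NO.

NO

Decompose r/2: h(h(h(z, e, 7), 0, h(u, e, u)), r(u, empty), 7) =?= h(q, z, 7),  h(v, r(0, b), empty) =?= h(q, u, b).
Decompose h/3: h(h(z, e, 7), 0, h(u, e, u)) =?= q,  r(u, empty) =?= z,  7 =?= 7.
Bind q := h(h(z, e, 7), 0, h(u, e, u)); substituting into the one remaining equation that mentions q gives: h(v, r(0, b), empty) =?= h(h(h(z, e, 7), 0, h(u, e, u)), u, b).
Bind z := r(u, empty); substituting into the one remaining equation that mentions z gives: h(v, r(0, b), empty) =?= h(h(h(r(u, empty), e, 7), 0, h(u, e, u)), u, b). Substituting into the earlier binding gives q := h(h(r(u, empty), e, 7), 0, h(u, e, u)).
Delete trivial equation 7 =?= 7.
Decompose h/3: v =?= h(h(r(u, empty), e, 7), 0, h(u, e, u)),  r(0, b) =?= u,  empty =?= b.
Bind v := h(h(r(u, empty), e, 7), 0, h(u, e, u)); no other remaining equation mentions v.
Bind u := r(0, b); no other remaining equation mentions u. Substituting into the earlier bindings gives q := h(h(r(r(0, b), empty), e, 7), 0, h(r(0, b), e, r(0, b))), z := r(r(0, b), empty), v := h(h(r(r(0, b), empty), e, 7), 0, h(r(0, b), e, r(0, b))).
Clash: constants empty and b differ; no unifier exists.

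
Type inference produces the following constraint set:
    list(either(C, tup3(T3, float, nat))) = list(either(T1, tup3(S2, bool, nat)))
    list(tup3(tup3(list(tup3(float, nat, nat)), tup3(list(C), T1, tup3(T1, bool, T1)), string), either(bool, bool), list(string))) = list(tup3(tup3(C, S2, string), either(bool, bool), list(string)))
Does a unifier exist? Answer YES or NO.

NO

Decompose list/1: either(C, tup3(T3, float, nat)) = either(T1, tup3(S2, bool, nat)).
Decompose either/2: C = T1,  tup3(T3, float, nat) = tup3(S2, bool, nat).
Bind C := T1; substituting into the one remaining equation that mentions C gives: list(tup3(tup3(list(tup3(float, nat, nat)), tup3(list(T1), T1, tup3(T1, bool, T1)), string), either(bool, bool), list(string))) = list(tup3(tup3(T1, S2, string), either(bool, bool), list(string))).
Decompose tup3/3: T3 = S2,  float = bool,  nat = nat.
Bind T3 := S2; no other remaining equation mentions T3.
Clash: constants float and bool differ; no unifier exists.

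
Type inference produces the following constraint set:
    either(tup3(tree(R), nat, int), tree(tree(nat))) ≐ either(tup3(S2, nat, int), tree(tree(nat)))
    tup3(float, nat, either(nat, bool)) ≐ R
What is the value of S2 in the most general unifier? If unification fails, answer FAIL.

Decompose either/2: tup3(tree(R), nat, int) ≐ tup3(S2, nat, int),  tree(tree(nat)) ≐ tree(tree(nat)).
Decompose tup3/3: tree(R) ≐ S2,  nat ≐ nat,  int ≐ int.
Bind S2 := tree(R); no other remaining equation mentions S2.
Delete trivial equation nat ≐ nat.
Delete trivial equation int ≐ int.
Delete trivial equation tree(tree(nat)) ≐ tree(tree(nat)).
Bind R := tup3(float, nat, either(nat, bool)). Substituting into the earlier binding gives S2 := tree(tup3(float, nat, either(nat, bool))).
MGU = { S2 ↦ tree(tup3(float, nat, either(nat, bool))), R ↦ tup3(float, nat, either(nat, bool)) }, so S2 ↦ tree(tup3(float, nat, either(nat, bool))).

tree(tup3(float, nat, either(nat, bool)))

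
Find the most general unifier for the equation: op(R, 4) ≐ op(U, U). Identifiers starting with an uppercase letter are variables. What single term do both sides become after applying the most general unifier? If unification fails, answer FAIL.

op(4, 4)

Decompose op/2: R ≐ U,  4 ≐ U.
Bind R := U; no other remaining equation mentions R.
Bind U := 4. Substituting into the earlier binding gives R := 4.
Applying the MGU to either side gives op(4, 4).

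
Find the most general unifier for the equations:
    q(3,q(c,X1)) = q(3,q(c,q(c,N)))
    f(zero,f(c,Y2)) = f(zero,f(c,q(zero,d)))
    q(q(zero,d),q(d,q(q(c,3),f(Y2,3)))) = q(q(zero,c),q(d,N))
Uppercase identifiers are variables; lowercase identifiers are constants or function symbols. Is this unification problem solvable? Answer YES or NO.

Decompose q/2: 3 = 3,  q(c,X1) = q(c,q(c,N)).
Delete trivial equation 3 = 3.
Decompose q/2: c = c,  X1 = q(c,N).
Delete trivial equation c = c.
Bind X1 := q(c,N); no other remaining equation mentions X1.
Decompose f/2: zero = zero,  f(c,Y2) = f(c,q(zero,d)).
Delete trivial equation zero = zero.
Decompose f/2: c = c,  Y2 = q(zero,d).
Delete trivial equation c = c.
Bind Y2 := q(zero,d); substituting into the remaining equation gives: q(q(zero,d),q(d,q(q(c,3),f(q(zero,d),3)))) = q(q(zero,c),q(d,N)).
Decompose q/2: q(zero,d) = q(zero,c),  q(d,q(q(c,3),f(q(zero,d),3))) = q(d,N).
Decompose q/2: zero = zero,  d = c.
Delete trivial equation zero = zero.
Clash: constants d and c differ; no unifier exists.

NO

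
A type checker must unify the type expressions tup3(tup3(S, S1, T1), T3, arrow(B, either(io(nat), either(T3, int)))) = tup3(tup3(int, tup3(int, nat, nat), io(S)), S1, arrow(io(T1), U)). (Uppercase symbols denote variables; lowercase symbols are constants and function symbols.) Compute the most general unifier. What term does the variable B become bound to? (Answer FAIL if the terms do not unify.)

Decompose tup3/3: tup3(S, S1, T1) = tup3(int, tup3(int, nat, nat), io(S)),  T3 = S1,  arrow(B, either(io(nat), either(T3, int))) = arrow(io(T1), U).
Decompose tup3/3: S = int,  S1 = tup3(int, nat, nat),  T1 = io(S).
Bind S := int; substituting into the one remaining equation that mentions S gives: T1 = io(int).
Bind S1 := tup3(int, nat, nat); substituting into the one remaining equation that mentions S1 gives: T3 = tup3(int, nat, nat).
Bind T1 := io(int); substituting into the one remaining equation that mentions T1 gives: arrow(B, either(io(nat), either(T3, int))) = arrow(io(io(int)), U).
Bind T3 := tup3(int, nat, nat); substituting into the remaining equation gives: arrow(B, either(io(nat), either(tup3(int, nat, nat), int))) = arrow(io(io(int)), U).
Decompose arrow/2: B = io(io(int)),  either(io(nat), either(tup3(int, nat, nat), int)) = U.
Bind B := io(io(int)); no other remaining equation mentions B.
Bind U := either(io(nat), either(tup3(int, nat, nat), int)).
MGU = { S -> int, S1 -> tup3(int, nat, nat), T1 -> io(int), T3 -> tup3(int, nat, nat), B -> io(io(int)), U -> either(io(nat), either(tup3(int, nat, nat), int)) }, so B -> io(io(int)).

io(io(int))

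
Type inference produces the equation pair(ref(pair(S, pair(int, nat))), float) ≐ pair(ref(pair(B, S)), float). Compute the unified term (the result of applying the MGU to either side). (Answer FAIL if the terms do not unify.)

Decompose pair/2: ref(pair(S, pair(int, nat))) ≐ ref(pair(B, S)),  float ≐ float.
Decompose ref/1: pair(S, pair(int, nat)) ≐ pair(B, S).
Decompose pair/2: S ≐ B,  pair(int, nat) ≐ S.
Bind S := B; substituting into the one remaining equation that mentions S gives: pair(int, nat) ≐ B.
Bind B := pair(int, nat); no other remaining equation mentions B. Substituting into the earlier binding gives S := pair(int, nat).
Delete trivial equation float ≐ float.
Applying the MGU to either side gives pair(ref(pair(pair(int, nat), pair(int, nat))), float).

pair(ref(pair(pair(int, nat), pair(int, nat))), float)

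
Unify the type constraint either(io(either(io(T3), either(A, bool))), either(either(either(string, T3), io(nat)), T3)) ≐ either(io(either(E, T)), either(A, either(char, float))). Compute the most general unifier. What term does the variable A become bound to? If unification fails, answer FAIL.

Decompose either/2: io(either(io(T3), either(A, bool))) ≐ io(either(E, T)),  either(either(either(string, T3), io(nat)), T3) ≐ either(A, either(char, float)).
Decompose io/1: either(io(T3), either(A, bool)) ≐ either(E, T).
Decompose either/2: io(T3) ≐ E,  either(A, bool) ≐ T.
Bind E := io(T3); no other remaining equation mentions E.
Bind T := either(A, bool); no other remaining equation mentions T.
Decompose either/2: either(either(string, T3), io(nat)) ≐ A,  T3 ≐ either(char, float).
Bind A := either(either(string, T3), io(nat)); no other remaining equation mentions A. Substituting into the earlier binding gives T := either(either(either(string, T3), io(nat)), bool).
Bind T3 := either(char, float). Substituting into the earlier bindings gives E := io(either(char, float)), T := either(either(either(string, either(char, float)), io(nat)), bool), A := either(either(string, either(char, float)), io(nat)).
MGU = { E ↦ io(either(char, float)), T ↦ either(either(either(string, either(char, float)), io(nat)), bool), A ↦ either(either(string, either(char, float)), io(nat)), T3 ↦ either(char, float) }, so A ↦ either(either(string, either(char, float)), io(nat)).

either(either(string, either(char, float)), io(nat))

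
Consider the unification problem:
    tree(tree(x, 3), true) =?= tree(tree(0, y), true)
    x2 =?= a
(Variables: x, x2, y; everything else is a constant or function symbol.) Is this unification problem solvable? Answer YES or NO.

YES

Decompose tree/2: tree(x, 3) =?= tree(0, y),  true =?= true.
Decompose tree/2: x =?= 0,  3 =?= y.
Bind x := 0; no other remaining equation mentions x.
Bind y := 3; no other remaining equation mentions y.
Delete trivial equation true =?= true.
Bind x2 := a.
No equations remain and no clash or occurs-check failure arose, so a unifier exists.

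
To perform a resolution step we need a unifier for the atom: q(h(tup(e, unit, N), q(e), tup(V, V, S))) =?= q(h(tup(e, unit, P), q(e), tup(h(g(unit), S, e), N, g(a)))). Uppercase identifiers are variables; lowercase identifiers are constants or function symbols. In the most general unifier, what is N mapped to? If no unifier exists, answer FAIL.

Decompose q/1: h(tup(e, unit, N), q(e), tup(V, V, S)) =?= h(tup(e, unit, P), q(e), tup(h(g(unit), S, e), N, g(a))).
Decompose h/3: tup(e, unit, N) =?= tup(e, unit, P),  q(e) =?= q(e),  tup(V, V, S) =?= tup(h(g(unit), S, e), N, g(a)).
Decompose tup/3: e =?= e,  unit =?= unit,  N =?= P.
Delete trivial equation e =?= e.
Delete trivial equation unit =?= unit.
Bind N := P; substituting into the one remaining equation that mentions N gives: tup(V, V, S) =?= tup(h(g(unit), S, e), P, g(a)).
Delete trivial equation q(e) =?= q(e).
Decompose tup/3: V =?= h(g(unit), S, e),  V =?= P,  S =?= g(a).
Bind V := h(g(unit), S, e); substituting into the one remaining equation that mentions V gives: h(g(unit), S, e) =?= P.
Bind P := h(g(unit), S, e); no other remaining equation mentions P. Substituting into the earlier binding gives N := h(g(unit), S, e).
Bind S := g(a). Substituting into the earlier bindings gives N := h(g(unit), g(a), e), V := h(g(unit), g(a), e), P := h(g(unit), g(a), e).
MGU = { N := h(g(unit), g(a), e), V := h(g(unit), g(a), e), P := h(g(unit), g(a), e), S := g(a) }, so N := h(g(unit), g(a), e).

h(g(unit), g(a), e)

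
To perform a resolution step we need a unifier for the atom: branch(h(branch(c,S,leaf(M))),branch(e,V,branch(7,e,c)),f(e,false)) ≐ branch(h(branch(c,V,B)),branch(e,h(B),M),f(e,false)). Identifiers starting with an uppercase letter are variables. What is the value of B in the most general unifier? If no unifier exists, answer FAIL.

Decompose branch/3: h(branch(c,S,leaf(M))) ≐ h(branch(c,V,B)),  branch(e,V,branch(7,e,c)) ≐ branch(e,h(B),M),  f(e,false) ≐ f(e,false).
Decompose h/1: branch(c,S,leaf(M)) ≐ branch(c,V,B).
Decompose branch/3: c ≐ c,  S ≐ V,  leaf(M) ≐ B.
Delete trivial equation c ≐ c.
Bind S := V; no other remaining equation mentions S.
Bind B := leaf(M); substituting into the one remaining equation that mentions B gives: branch(e,V,branch(7,e,c)) ≐ branch(e,h(leaf(M)),M).
Decompose branch/3: e ≐ e,  V ≐ h(leaf(M)),  branch(7,e,c) ≐ M.
Delete trivial equation e ≐ e.
Bind V := h(leaf(M)); no other remaining equation mentions V. Substituting into the earlier binding gives S := h(leaf(M)).
Bind M := branch(7,e,c); no other remaining equation mentions M. Substituting into the earlier bindings gives S := h(leaf(branch(7,e,c))), B := leaf(branch(7,e,c)), V := h(leaf(branch(7,e,c))).
Delete trivial equation f(e,false) ≐ f(e,false).
MGU = { S -> h(leaf(branch(7,e,c))), B -> leaf(branch(7,e,c)), V -> h(leaf(branch(7,e,c))), M -> branch(7,e,c) }, so B -> leaf(branch(7,e,c)).

leaf(branch(7,e,c))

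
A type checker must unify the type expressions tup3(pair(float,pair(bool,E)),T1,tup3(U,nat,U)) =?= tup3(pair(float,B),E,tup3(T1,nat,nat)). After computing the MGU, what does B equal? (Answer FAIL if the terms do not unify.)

Decompose tup3/3: pair(float,pair(bool,E)) =?= pair(float,B),  T1 =?= E,  tup3(U,nat,U) =?= tup3(T1,nat,nat).
Decompose pair/2: float =?= float,  pair(bool,E) =?= B.
Delete trivial equation float =?= float.
Bind B := pair(bool,E); no other remaining equation mentions B.
Bind T1 := E; substituting into the remaining equation gives: tup3(U,nat,U) =?= tup3(E,nat,nat).
Decompose tup3/3: U =?= E,  nat =?= nat,  U =?= nat.
Bind U := E; substituting into the one remaining equation that mentions U gives: E =?= nat.
Delete trivial equation nat =?= nat.
Bind E := nat. Substituting into the earlier bindings gives B := pair(bool,nat), T1 := nat, U := nat.
MGU = { B ↦ pair(bool,nat), T1 ↦ nat, U ↦ nat, E ↦ nat }, so B ↦ pair(bool,nat).

pair(bool,nat)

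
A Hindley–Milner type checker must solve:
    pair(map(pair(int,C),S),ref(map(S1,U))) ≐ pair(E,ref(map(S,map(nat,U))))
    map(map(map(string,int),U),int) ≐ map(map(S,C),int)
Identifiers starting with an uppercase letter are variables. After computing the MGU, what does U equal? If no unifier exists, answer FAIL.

Decompose pair/2: map(pair(int,C),S) ≐ E,  ref(map(S1,U)) ≐ ref(map(S,map(nat,U))).
Bind E := map(pair(int,C),S); no other remaining equation mentions E.
Decompose ref/1: map(S1,U) ≐ map(S,map(nat,U)).
Decompose map/2: S1 ≐ S,  U ≐ map(nat,U).
Bind S1 := S; no other remaining equation mentions S1.
Occurs check fails: U occurs in map(nat,U); the equation U ≐ map(nat,U) has no finite solution.

FAIL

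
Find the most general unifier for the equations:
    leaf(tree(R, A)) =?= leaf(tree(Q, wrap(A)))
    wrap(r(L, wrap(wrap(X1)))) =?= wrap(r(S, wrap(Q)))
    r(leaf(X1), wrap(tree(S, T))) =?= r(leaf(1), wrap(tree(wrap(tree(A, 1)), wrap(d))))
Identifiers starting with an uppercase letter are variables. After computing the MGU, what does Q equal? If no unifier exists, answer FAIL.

Decompose leaf/1: tree(R, A) =?= tree(Q, wrap(A)).
Decompose tree/2: R =?= Q,  A =?= wrap(A).
Bind R := Q; no other remaining equation mentions R.
Occurs check fails: A occurs in wrap(A); the equation A =?= wrap(A) has no finite solution.

FAIL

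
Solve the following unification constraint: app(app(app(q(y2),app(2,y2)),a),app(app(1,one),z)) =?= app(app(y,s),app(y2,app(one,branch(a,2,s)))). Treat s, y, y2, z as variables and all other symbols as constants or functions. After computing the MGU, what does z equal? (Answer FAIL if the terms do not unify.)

app(one,branch(a,2,a))

Decompose app/2: app(app(q(y2),app(2,y2)),a) =?= app(y,s),  app(app(1,one),z) =?= app(y2,app(one,branch(a,2,s))).
Decompose app/2: app(q(y2),app(2,y2)) =?= y,  a =?= s.
Bind y := app(q(y2),app(2,y2)); no other remaining equation mentions y.
Bind s := a; substituting into the remaining equation gives: app(app(1,one),z) =?= app(y2,app(one,branch(a,2,a))).
Decompose app/2: app(1,one) =?= y2,  z =?= app(one,branch(a,2,a)).
Bind y2 := app(1,one); no other remaining equation mentions y2. Substituting into the earlier binding gives y := app(q(app(1,one)),app(2,app(1,one))).
Bind z := app(one,branch(a,2,a)).
MGU = { y := app(q(app(1,one)),app(2,app(1,one))), s := a, y2 := app(1,one), z := app(one,branch(a,2,a)) }, so z := app(one,branch(a,2,a)).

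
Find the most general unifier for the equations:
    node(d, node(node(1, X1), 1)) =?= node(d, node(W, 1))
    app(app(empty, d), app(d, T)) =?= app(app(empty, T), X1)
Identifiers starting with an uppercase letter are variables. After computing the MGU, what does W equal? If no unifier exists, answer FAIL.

node(1, app(d, d))

Decompose node/2: d =?= d,  node(node(1, X1), 1) =?= node(W, 1).
Delete trivial equation d =?= d.
Decompose node/2: node(1, X1) =?= W,  1 =?= 1.
Bind W := node(1, X1); no other remaining equation mentions W.
Delete trivial equation 1 =?= 1.
Decompose app/2: app(empty, d) =?= app(empty, T),  app(d, T) =?= X1.
Decompose app/2: empty =?= empty,  d =?= T.
Delete trivial equation empty =?= empty.
Bind T := d; substituting into the remaining equation gives: app(d, d) =?= X1.
Bind X1 := app(d, d). Substituting into the earlier binding gives W := node(1, app(d, d)).
MGU = { W -> node(1, app(d, d)), T -> d, X1 -> app(d, d) }, so W -> node(1, app(d, d)).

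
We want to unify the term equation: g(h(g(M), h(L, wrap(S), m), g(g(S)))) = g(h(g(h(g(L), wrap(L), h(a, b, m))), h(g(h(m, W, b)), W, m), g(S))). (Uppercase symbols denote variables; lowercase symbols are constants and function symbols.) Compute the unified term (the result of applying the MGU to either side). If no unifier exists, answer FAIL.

Decompose g/1: h(g(M), h(L, wrap(S), m), g(g(S))) = h(g(h(g(L), wrap(L), h(a, b, m))), h(g(h(m, W, b)), W, m), g(S)).
Decompose h/3: g(M) = g(h(g(L), wrap(L), h(a, b, m))),  h(L, wrap(S), m) = h(g(h(m, W, b)), W, m),  g(g(S)) = g(S).
Decompose g/1: M = h(g(L), wrap(L), h(a, b, m)).
Bind M := h(g(L), wrap(L), h(a, b, m)); no other remaining equation mentions M.
Decompose h/3: L = g(h(m, W, b)),  wrap(S) = W,  m = m.
Bind L := g(h(m, W, b)); no other remaining equation mentions L. Substituting into the earlier binding gives M := h(g(g(h(m, W, b))), wrap(g(h(m, W, b))), h(a, b, m)).
Bind W := wrap(S); no other remaining equation mentions W. Substituting into the earlier bindings gives M := h(g(g(h(m, wrap(S), b))), wrap(g(h(m, wrap(S), b))), h(a, b, m)), L := g(h(m, wrap(S), b)).
Delete trivial equation m = m.
Decompose g/1: g(S) = S.
Occurs check fails: S occurs in g(S); the equation S = g(S) has no finite solution.

FAIL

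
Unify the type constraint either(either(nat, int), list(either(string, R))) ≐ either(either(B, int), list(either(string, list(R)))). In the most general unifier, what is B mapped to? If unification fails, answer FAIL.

FAIL

Decompose either/2: either(nat, int) ≐ either(B, int),  list(either(string, R)) ≐ list(either(string, list(R))).
Decompose either/2: nat ≐ B,  int ≐ int.
Bind B := nat; no other remaining equation mentions B.
Delete trivial equation int ≐ int.
Decompose list/1: either(string, R) ≐ either(string, list(R)).
Decompose either/2: string ≐ string,  R ≐ list(R).
Delete trivial equation string ≐ string.
Occurs check fails: R occurs in list(R); the equation R ≐ list(R) has no finite solution.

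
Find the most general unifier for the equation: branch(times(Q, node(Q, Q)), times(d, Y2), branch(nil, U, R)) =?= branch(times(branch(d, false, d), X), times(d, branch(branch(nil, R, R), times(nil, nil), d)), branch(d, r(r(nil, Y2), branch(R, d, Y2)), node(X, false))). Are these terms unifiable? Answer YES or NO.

Decompose branch/3: times(Q, node(Q, Q)) =?= times(branch(d, false, d), X),  times(d, Y2) =?= times(d, branch(branch(nil, R, R), times(nil, nil), d)),  branch(nil, U, R) =?= branch(d, r(r(nil, Y2), branch(R, d, Y2)), node(X, false)).
Decompose times/2: Q =?= branch(d, false, d),  node(Q, Q) =?= X.
Bind Q := branch(d, false, d); substituting into the one remaining equation that mentions Q gives: node(branch(d, false, d), branch(d, false, d)) =?= X.
Bind X := node(branch(d, false, d), branch(d, false, d)); substituting into the one remaining equation that mentions X gives: branch(nil, U, R) =?= branch(d, r(r(nil, Y2), branch(R, d, Y2)), node(node(branch(d, false, d), branch(d, false, d)), false)).
Decompose times/2: d =?= d,  Y2 =?= branch(branch(nil, R, R), times(nil, nil), d).
Delete trivial equation d =?= d.
Bind Y2 := branch(branch(nil, R, R), times(nil, nil), d); substituting into the remaining equation gives: branch(nil, U, R) =?= branch(d, r(r(nil, branch(branch(nil, R, R), times(nil, nil), d)), branch(R, d, branch(branch(nil, R, R), times(nil, nil), d))), node(node(branch(d, false, d), branch(d, false, d)), false)).
Decompose branch/3: nil =?= d,  U =?= r(r(nil, branch(branch(nil, R, R), times(nil, nil), d)), branch(R, d, branch(branch(nil, R, R), times(nil, nil), d))),  R =?= node(node(branch(d, false, d), branch(d, false, d)), false).
Clash: constants nil and d differ; no unifier exists.

NO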